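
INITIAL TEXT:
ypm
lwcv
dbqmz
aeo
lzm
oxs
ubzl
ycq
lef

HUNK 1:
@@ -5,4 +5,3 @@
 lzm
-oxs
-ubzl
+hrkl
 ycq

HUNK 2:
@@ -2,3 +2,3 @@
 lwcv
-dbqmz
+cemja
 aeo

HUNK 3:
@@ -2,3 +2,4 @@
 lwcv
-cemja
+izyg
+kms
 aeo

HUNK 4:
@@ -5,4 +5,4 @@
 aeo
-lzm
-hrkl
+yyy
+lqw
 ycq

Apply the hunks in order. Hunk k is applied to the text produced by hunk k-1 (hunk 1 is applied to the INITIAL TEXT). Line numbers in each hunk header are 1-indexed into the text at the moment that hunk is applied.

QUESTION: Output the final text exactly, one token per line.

Hunk 1: at line 5 remove [oxs,ubzl] add [hrkl] -> 8 lines: ypm lwcv dbqmz aeo lzm hrkl ycq lef
Hunk 2: at line 2 remove [dbqmz] add [cemja] -> 8 lines: ypm lwcv cemja aeo lzm hrkl ycq lef
Hunk 3: at line 2 remove [cemja] add [izyg,kms] -> 9 lines: ypm lwcv izyg kms aeo lzm hrkl ycq lef
Hunk 4: at line 5 remove [lzm,hrkl] add [yyy,lqw] -> 9 lines: ypm lwcv izyg kms aeo yyy lqw ycq lef

Answer: ypm
lwcv
izyg
kms
aeo
yyy
lqw
ycq
lef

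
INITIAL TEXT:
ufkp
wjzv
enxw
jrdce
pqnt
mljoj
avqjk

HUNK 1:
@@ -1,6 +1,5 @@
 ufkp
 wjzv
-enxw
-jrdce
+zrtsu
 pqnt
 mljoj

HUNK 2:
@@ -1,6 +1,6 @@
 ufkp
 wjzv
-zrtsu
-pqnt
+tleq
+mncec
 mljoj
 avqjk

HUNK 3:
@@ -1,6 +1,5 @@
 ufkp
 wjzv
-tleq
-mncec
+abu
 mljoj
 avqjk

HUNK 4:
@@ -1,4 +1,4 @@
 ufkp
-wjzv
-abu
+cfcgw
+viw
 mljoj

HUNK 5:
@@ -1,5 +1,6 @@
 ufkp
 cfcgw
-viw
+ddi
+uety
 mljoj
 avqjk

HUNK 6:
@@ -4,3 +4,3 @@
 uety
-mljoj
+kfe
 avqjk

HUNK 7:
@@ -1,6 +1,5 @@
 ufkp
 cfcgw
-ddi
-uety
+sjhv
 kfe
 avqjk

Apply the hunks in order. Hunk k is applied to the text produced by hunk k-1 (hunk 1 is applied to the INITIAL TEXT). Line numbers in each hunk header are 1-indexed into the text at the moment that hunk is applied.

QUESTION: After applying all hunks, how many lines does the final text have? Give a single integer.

Hunk 1: at line 1 remove [enxw,jrdce] add [zrtsu] -> 6 lines: ufkp wjzv zrtsu pqnt mljoj avqjk
Hunk 2: at line 1 remove [zrtsu,pqnt] add [tleq,mncec] -> 6 lines: ufkp wjzv tleq mncec mljoj avqjk
Hunk 3: at line 1 remove [tleq,mncec] add [abu] -> 5 lines: ufkp wjzv abu mljoj avqjk
Hunk 4: at line 1 remove [wjzv,abu] add [cfcgw,viw] -> 5 lines: ufkp cfcgw viw mljoj avqjk
Hunk 5: at line 1 remove [viw] add [ddi,uety] -> 6 lines: ufkp cfcgw ddi uety mljoj avqjk
Hunk 6: at line 4 remove [mljoj] add [kfe] -> 6 lines: ufkp cfcgw ddi uety kfe avqjk
Hunk 7: at line 1 remove [ddi,uety] add [sjhv] -> 5 lines: ufkp cfcgw sjhv kfe avqjk
Final line count: 5

Answer: 5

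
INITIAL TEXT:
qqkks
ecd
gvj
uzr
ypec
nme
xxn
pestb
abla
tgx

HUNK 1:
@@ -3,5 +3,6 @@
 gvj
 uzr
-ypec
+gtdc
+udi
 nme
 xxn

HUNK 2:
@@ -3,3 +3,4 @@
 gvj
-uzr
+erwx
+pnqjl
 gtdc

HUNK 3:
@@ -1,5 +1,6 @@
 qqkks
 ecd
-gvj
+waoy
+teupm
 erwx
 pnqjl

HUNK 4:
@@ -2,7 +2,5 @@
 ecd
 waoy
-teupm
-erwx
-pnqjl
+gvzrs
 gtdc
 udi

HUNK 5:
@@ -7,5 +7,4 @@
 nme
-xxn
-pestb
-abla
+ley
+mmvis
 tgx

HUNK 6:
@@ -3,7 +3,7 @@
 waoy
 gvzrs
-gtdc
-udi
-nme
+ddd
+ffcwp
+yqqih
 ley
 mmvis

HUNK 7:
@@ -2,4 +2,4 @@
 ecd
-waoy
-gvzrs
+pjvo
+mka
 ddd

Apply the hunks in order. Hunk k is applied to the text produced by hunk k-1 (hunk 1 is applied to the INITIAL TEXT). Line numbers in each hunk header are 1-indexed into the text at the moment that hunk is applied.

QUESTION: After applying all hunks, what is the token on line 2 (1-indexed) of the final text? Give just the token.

Hunk 1: at line 3 remove [ypec] add [gtdc,udi] -> 11 lines: qqkks ecd gvj uzr gtdc udi nme xxn pestb abla tgx
Hunk 2: at line 3 remove [uzr] add [erwx,pnqjl] -> 12 lines: qqkks ecd gvj erwx pnqjl gtdc udi nme xxn pestb abla tgx
Hunk 3: at line 1 remove [gvj] add [waoy,teupm] -> 13 lines: qqkks ecd waoy teupm erwx pnqjl gtdc udi nme xxn pestb abla tgx
Hunk 4: at line 2 remove [teupm,erwx,pnqjl] add [gvzrs] -> 11 lines: qqkks ecd waoy gvzrs gtdc udi nme xxn pestb abla tgx
Hunk 5: at line 7 remove [xxn,pestb,abla] add [ley,mmvis] -> 10 lines: qqkks ecd waoy gvzrs gtdc udi nme ley mmvis tgx
Hunk 6: at line 3 remove [gtdc,udi,nme] add [ddd,ffcwp,yqqih] -> 10 lines: qqkks ecd waoy gvzrs ddd ffcwp yqqih ley mmvis tgx
Hunk 7: at line 2 remove [waoy,gvzrs] add [pjvo,mka] -> 10 lines: qqkks ecd pjvo mka ddd ffcwp yqqih ley mmvis tgx
Final line 2: ecd

Answer: ecd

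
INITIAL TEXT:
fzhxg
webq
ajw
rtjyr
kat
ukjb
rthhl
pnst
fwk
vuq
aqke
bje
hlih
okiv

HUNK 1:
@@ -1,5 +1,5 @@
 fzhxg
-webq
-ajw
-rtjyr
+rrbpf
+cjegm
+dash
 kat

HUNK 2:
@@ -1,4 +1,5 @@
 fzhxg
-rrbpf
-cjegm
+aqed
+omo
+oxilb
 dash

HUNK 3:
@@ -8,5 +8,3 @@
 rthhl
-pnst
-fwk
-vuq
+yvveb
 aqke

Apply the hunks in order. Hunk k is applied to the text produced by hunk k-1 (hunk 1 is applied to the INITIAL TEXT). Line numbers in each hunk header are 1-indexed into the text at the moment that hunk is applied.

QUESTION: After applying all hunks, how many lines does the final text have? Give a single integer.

Hunk 1: at line 1 remove [webq,ajw,rtjyr] add [rrbpf,cjegm,dash] -> 14 lines: fzhxg rrbpf cjegm dash kat ukjb rthhl pnst fwk vuq aqke bje hlih okiv
Hunk 2: at line 1 remove [rrbpf,cjegm] add [aqed,omo,oxilb] -> 15 lines: fzhxg aqed omo oxilb dash kat ukjb rthhl pnst fwk vuq aqke bje hlih okiv
Hunk 3: at line 8 remove [pnst,fwk,vuq] add [yvveb] -> 13 lines: fzhxg aqed omo oxilb dash kat ukjb rthhl yvveb aqke bje hlih okiv
Final line count: 13

Answer: 13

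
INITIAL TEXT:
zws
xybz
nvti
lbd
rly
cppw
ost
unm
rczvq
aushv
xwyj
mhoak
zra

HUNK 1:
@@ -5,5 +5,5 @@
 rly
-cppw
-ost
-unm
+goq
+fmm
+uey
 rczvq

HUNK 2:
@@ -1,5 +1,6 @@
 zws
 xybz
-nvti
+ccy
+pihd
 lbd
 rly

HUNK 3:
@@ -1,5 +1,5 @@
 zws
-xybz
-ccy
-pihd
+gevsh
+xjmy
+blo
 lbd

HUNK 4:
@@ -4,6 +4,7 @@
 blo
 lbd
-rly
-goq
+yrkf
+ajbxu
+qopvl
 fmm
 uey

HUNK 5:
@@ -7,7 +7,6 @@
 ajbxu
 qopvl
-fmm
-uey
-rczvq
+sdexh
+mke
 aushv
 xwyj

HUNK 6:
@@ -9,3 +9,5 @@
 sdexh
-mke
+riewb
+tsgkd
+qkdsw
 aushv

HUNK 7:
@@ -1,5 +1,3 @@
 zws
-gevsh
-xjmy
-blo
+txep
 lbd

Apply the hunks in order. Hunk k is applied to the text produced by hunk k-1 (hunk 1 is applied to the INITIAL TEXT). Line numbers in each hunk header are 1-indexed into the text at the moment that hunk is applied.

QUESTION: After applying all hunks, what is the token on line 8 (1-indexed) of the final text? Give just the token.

Hunk 1: at line 5 remove [cppw,ost,unm] add [goq,fmm,uey] -> 13 lines: zws xybz nvti lbd rly goq fmm uey rczvq aushv xwyj mhoak zra
Hunk 2: at line 1 remove [nvti] add [ccy,pihd] -> 14 lines: zws xybz ccy pihd lbd rly goq fmm uey rczvq aushv xwyj mhoak zra
Hunk 3: at line 1 remove [xybz,ccy,pihd] add [gevsh,xjmy,blo] -> 14 lines: zws gevsh xjmy blo lbd rly goq fmm uey rczvq aushv xwyj mhoak zra
Hunk 4: at line 4 remove [rly,goq] add [yrkf,ajbxu,qopvl] -> 15 lines: zws gevsh xjmy blo lbd yrkf ajbxu qopvl fmm uey rczvq aushv xwyj mhoak zra
Hunk 5: at line 7 remove [fmm,uey,rczvq] add [sdexh,mke] -> 14 lines: zws gevsh xjmy blo lbd yrkf ajbxu qopvl sdexh mke aushv xwyj mhoak zra
Hunk 6: at line 9 remove [mke] add [riewb,tsgkd,qkdsw] -> 16 lines: zws gevsh xjmy blo lbd yrkf ajbxu qopvl sdexh riewb tsgkd qkdsw aushv xwyj mhoak zra
Hunk 7: at line 1 remove [gevsh,xjmy,blo] add [txep] -> 14 lines: zws txep lbd yrkf ajbxu qopvl sdexh riewb tsgkd qkdsw aushv xwyj mhoak zra
Final line 8: riewb

Answer: riewb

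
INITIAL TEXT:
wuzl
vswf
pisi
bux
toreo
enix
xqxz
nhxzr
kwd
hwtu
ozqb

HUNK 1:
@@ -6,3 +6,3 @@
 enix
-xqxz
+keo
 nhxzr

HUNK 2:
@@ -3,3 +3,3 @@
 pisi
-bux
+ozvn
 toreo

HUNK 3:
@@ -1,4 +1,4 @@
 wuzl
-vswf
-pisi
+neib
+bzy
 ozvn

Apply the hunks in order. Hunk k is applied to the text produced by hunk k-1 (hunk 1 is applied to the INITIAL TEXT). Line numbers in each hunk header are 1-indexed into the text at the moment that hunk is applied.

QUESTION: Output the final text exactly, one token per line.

Answer: wuzl
neib
bzy
ozvn
toreo
enix
keo
nhxzr
kwd
hwtu
ozqb

Derivation:
Hunk 1: at line 6 remove [xqxz] add [keo] -> 11 lines: wuzl vswf pisi bux toreo enix keo nhxzr kwd hwtu ozqb
Hunk 2: at line 3 remove [bux] add [ozvn] -> 11 lines: wuzl vswf pisi ozvn toreo enix keo nhxzr kwd hwtu ozqb
Hunk 3: at line 1 remove [vswf,pisi] add [neib,bzy] -> 11 lines: wuzl neib bzy ozvn toreo enix keo nhxzr kwd hwtu ozqb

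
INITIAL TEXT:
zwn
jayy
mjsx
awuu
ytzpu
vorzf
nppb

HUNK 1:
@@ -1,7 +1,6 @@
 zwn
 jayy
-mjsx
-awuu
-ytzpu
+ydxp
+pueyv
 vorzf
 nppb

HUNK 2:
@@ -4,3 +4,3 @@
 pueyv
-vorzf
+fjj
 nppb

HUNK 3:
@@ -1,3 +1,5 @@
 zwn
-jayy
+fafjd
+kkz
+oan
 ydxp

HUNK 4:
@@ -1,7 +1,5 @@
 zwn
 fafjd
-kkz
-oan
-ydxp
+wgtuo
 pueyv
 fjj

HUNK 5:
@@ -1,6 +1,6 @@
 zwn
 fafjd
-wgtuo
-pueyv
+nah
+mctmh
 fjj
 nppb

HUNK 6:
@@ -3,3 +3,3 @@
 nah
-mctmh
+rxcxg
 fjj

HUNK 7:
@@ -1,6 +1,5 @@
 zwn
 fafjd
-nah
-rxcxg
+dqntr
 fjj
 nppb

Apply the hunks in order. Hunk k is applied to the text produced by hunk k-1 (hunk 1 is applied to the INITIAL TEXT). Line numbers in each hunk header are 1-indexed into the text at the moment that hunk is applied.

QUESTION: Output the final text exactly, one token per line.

Answer: zwn
fafjd
dqntr
fjj
nppb

Derivation:
Hunk 1: at line 1 remove [mjsx,awuu,ytzpu] add [ydxp,pueyv] -> 6 lines: zwn jayy ydxp pueyv vorzf nppb
Hunk 2: at line 4 remove [vorzf] add [fjj] -> 6 lines: zwn jayy ydxp pueyv fjj nppb
Hunk 3: at line 1 remove [jayy] add [fafjd,kkz,oan] -> 8 lines: zwn fafjd kkz oan ydxp pueyv fjj nppb
Hunk 4: at line 1 remove [kkz,oan,ydxp] add [wgtuo] -> 6 lines: zwn fafjd wgtuo pueyv fjj nppb
Hunk 5: at line 1 remove [wgtuo,pueyv] add [nah,mctmh] -> 6 lines: zwn fafjd nah mctmh fjj nppb
Hunk 6: at line 3 remove [mctmh] add [rxcxg] -> 6 lines: zwn fafjd nah rxcxg fjj nppb
Hunk 7: at line 1 remove [nah,rxcxg] add [dqntr] -> 5 lines: zwn fafjd dqntr fjj nppb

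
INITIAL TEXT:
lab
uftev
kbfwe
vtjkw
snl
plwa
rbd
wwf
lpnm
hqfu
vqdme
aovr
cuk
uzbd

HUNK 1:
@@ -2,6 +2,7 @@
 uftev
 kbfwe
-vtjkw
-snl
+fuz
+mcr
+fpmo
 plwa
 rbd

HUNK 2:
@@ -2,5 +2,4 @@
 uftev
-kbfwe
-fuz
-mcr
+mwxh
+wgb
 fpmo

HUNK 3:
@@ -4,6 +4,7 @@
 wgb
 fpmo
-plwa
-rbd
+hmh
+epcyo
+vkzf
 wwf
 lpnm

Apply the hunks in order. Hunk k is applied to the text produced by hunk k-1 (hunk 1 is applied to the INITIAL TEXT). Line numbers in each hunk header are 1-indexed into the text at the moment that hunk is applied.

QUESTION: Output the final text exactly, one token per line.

Answer: lab
uftev
mwxh
wgb
fpmo
hmh
epcyo
vkzf
wwf
lpnm
hqfu
vqdme
aovr
cuk
uzbd

Derivation:
Hunk 1: at line 2 remove [vtjkw,snl] add [fuz,mcr,fpmo] -> 15 lines: lab uftev kbfwe fuz mcr fpmo plwa rbd wwf lpnm hqfu vqdme aovr cuk uzbd
Hunk 2: at line 2 remove [kbfwe,fuz,mcr] add [mwxh,wgb] -> 14 lines: lab uftev mwxh wgb fpmo plwa rbd wwf lpnm hqfu vqdme aovr cuk uzbd
Hunk 3: at line 4 remove [plwa,rbd] add [hmh,epcyo,vkzf] -> 15 lines: lab uftev mwxh wgb fpmo hmh epcyo vkzf wwf lpnm hqfu vqdme aovr cuk uzbd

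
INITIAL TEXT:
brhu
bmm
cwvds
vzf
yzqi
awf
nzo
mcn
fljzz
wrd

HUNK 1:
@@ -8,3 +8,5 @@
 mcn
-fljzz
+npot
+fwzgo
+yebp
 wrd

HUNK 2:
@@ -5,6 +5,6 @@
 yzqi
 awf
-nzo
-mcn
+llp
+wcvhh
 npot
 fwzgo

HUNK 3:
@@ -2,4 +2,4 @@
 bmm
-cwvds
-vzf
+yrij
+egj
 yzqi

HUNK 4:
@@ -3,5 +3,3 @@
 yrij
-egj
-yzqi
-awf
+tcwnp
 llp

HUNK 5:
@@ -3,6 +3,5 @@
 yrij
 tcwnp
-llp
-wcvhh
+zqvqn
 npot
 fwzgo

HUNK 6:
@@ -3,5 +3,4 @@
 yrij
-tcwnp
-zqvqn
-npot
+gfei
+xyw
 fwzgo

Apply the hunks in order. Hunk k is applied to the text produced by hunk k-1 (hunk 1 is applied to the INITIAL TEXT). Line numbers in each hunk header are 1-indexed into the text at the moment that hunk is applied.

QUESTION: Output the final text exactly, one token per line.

Answer: brhu
bmm
yrij
gfei
xyw
fwzgo
yebp
wrd

Derivation:
Hunk 1: at line 8 remove [fljzz] add [npot,fwzgo,yebp] -> 12 lines: brhu bmm cwvds vzf yzqi awf nzo mcn npot fwzgo yebp wrd
Hunk 2: at line 5 remove [nzo,mcn] add [llp,wcvhh] -> 12 lines: brhu bmm cwvds vzf yzqi awf llp wcvhh npot fwzgo yebp wrd
Hunk 3: at line 2 remove [cwvds,vzf] add [yrij,egj] -> 12 lines: brhu bmm yrij egj yzqi awf llp wcvhh npot fwzgo yebp wrd
Hunk 4: at line 3 remove [egj,yzqi,awf] add [tcwnp] -> 10 lines: brhu bmm yrij tcwnp llp wcvhh npot fwzgo yebp wrd
Hunk 5: at line 3 remove [llp,wcvhh] add [zqvqn] -> 9 lines: brhu bmm yrij tcwnp zqvqn npot fwzgo yebp wrd
Hunk 6: at line 3 remove [tcwnp,zqvqn,npot] add [gfei,xyw] -> 8 lines: brhu bmm yrij gfei xyw fwzgo yebp wrd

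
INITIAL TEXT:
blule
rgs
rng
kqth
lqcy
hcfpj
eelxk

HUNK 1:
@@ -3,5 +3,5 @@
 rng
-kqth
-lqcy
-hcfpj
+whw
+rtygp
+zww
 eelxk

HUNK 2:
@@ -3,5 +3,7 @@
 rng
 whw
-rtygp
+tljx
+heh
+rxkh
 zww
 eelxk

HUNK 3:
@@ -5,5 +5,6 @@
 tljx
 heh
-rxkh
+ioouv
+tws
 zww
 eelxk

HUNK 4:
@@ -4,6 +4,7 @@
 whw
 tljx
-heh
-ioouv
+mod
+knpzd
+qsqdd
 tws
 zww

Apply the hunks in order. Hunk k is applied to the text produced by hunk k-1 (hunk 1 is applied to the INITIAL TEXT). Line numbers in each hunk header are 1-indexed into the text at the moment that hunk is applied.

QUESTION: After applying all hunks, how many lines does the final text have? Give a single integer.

Answer: 11

Derivation:
Hunk 1: at line 3 remove [kqth,lqcy,hcfpj] add [whw,rtygp,zww] -> 7 lines: blule rgs rng whw rtygp zww eelxk
Hunk 2: at line 3 remove [rtygp] add [tljx,heh,rxkh] -> 9 lines: blule rgs rng whw tljx heh rxkh zww eelxk
Hunk 3: at line 5 remove [rxkh] add [ioouv,tws] -> 10 lines: blule rgs rng whw tljx heh ioouv tws zww eelxk
Hunk 4: at line 4 remove [heh,ioouv] add [mod,knpzd,qsqdd] -> 11 lines: blule rgs rng whw tljx mod knpzd qsqdd tws zww eelxk
Final line count: 11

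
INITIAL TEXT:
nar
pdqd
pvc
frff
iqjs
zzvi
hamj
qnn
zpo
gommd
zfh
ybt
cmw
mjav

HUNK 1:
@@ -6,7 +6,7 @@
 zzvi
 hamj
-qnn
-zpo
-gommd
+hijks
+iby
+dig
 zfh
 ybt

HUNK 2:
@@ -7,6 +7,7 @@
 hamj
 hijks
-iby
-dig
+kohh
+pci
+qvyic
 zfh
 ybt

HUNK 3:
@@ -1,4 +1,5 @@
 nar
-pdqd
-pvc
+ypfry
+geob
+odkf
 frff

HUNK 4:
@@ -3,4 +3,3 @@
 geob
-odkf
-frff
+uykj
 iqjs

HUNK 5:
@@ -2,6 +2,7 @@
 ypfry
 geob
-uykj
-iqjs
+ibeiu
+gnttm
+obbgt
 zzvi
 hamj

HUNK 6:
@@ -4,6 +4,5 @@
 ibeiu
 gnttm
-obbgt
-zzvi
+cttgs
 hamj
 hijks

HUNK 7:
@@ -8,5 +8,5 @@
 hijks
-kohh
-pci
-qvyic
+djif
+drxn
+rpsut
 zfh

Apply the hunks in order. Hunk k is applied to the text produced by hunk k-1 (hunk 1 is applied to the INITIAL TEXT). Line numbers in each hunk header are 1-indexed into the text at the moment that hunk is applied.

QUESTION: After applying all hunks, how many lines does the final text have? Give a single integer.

Answer: 15

Derivation:
Hunk 1: at line 6 remove [qnn,zpo,gommd] add [hijks,iby,dig] -> 14 lines: nar pdqd pvc frff iqjs zzvi hamj hijks iby dig zfh ybt cmw mjav
Hunk 2: at line 7 remove [iby,dig] add [kohh,pci,qvyic] -> 15 lines: nar pdqd pvc frff iqjs zzvi hamj hijks kohh pci qvyic zfh ybt cmw mjav
Hunk 3: at line 1 remove [pdqd,pvc] add [ypfry,geob,odkf] -> 16 lines: nar ypfry geob odkf frff iqjs zzvi hamj hijks kohh pci qvyic zfh ybt cmw mjav
Hunk 4: at line 3 remove [odkf,frff] add [uykj] -> 15 lines: nar ypfry geob uykj iqjs zzvi hamj hijks kohh pci qvyic zfh ybt cmw mjav
Hunk 5: at line 2 remove [uykj,iqjs] add [ibeiu,gnttm,obbgt] -> 16 lines: nar ypfry geob ibeiu gnttm obbgt zzvi hamj hijks kohh pci qvyic zfh ybt cmw mjav
Hunk 6: at line 4 remove [obbgt,zzvi] add [cttgs] -> 15 lines: nar ypfry geob ibeiu gnttm cttgs hamj hijks kohh pci qvyic zfh ybt cmw mjav
Hunk 7: at line 8 remove [kohh,pci,qvyic] add [djif,drxn,rpsut] -> 15 lines: nar ypfry geob ibeiu gnttm cttgs hamj hijks djif drxn rpsut zfh ybt cmw mjav
Final line count: 15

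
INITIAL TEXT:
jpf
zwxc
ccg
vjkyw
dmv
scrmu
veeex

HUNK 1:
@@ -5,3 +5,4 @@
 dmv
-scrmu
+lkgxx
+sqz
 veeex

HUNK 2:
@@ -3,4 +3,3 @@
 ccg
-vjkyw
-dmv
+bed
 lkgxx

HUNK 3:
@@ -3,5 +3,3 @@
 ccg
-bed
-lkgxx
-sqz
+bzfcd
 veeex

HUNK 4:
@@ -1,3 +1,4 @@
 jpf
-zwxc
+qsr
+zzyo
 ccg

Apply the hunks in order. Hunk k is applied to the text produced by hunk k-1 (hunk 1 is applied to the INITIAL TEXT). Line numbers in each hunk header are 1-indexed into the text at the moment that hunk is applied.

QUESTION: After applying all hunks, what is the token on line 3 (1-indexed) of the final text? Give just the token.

Hunk 1: at line 5 remove [scrmu] add [lkgxx,sqz] -> 8 lines: jpf zwxc ccg vjkyw dmv lkgxx sqz veeex
Hunk 2: at line 3 remove [vjkyw,dmv] add [bed] -> 7 lines: jpf zwxc ccg bed lkgxx sqz veeex
Hunk 3: at line 3 remove [bed,lkgxx,sqz] add [bzfcd] -> 5 lines: jpf zwxc ccg bzfcd veeex
Hunk 4: at line 1 remove [zwxc] add [qsr,zzyo] -> 6 lines: jpf qsr zzyo ccg bzfcd veeex
Final line 3: zzyo

Answer: zzyo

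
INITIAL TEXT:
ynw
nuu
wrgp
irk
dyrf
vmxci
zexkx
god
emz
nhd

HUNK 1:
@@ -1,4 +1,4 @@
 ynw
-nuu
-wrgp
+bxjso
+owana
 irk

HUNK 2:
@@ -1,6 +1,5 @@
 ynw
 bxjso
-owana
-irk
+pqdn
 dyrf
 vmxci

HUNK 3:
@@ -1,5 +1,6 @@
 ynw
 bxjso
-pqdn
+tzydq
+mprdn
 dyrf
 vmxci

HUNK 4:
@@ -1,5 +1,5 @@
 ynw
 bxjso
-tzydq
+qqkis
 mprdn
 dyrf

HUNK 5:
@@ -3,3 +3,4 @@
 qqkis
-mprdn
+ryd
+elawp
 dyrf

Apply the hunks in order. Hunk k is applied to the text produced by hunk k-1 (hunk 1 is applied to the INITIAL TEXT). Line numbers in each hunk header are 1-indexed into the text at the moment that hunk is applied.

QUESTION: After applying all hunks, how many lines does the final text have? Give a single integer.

Hunk 1: at line 1 remove [nuu,wrgp] add [bxjso,owana] -> 10 lines: ynw bxjso owana irk dyrf vmxci zexkx god emz nhd
Hunk 2: at line 1 remove [owana,irk] add [pqdn] -> 9 lines: ynw bxjso pqdn dyrf vmxci zexkx god emz nhd
Hunk 3: at line 1 remove [pqdn] add [tzydq,mprdn] -> 10 lines: ynw bxjso tzydq mprdn dyrf vmxci zexkx god emz nhd
Hunk 4: at line 1 remove [tzydq] add [qqkis] -> 10 lines: ynw bxjso qqkis mprdn dyrf vmxci zexkx god emz nhd
Hunk 5: at line 3 remove [mprdn] add [ryd,elawp] -> 11 lines: ynw bxjso qqkis ryd elawp dyrf vmxci zexkx god emz nhd
Final line count: 11

Answer: 11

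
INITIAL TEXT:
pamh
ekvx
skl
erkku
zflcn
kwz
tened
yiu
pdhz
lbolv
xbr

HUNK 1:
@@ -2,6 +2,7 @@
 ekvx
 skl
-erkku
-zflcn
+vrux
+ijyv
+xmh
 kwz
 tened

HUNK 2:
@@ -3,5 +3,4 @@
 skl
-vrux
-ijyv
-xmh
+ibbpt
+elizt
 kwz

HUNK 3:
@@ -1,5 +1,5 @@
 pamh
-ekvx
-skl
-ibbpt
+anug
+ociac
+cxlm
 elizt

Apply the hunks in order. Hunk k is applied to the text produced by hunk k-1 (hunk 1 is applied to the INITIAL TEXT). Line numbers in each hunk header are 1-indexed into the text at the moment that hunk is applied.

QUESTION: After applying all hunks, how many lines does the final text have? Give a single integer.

Hunk 1: at line 2 remove [erkku,zflcn] add [vrux,ijyv,xmh] -> 12 lines: pamh ekvx skl vrux ijyv xmh kwz tened yiu pdhz lbolv xbr
Hunk 2: at line 3 remove [vrux,ijyv,xmh] add [ibbpt,elizt] -> 11 lines: pamh ekvx skl ibbpt elizt kwz tened yiu pdhz lbolv xbr
Hunk 3: at line 1 remove [ekvx,skl,ibbpt] add [anug,ociac,cxlm] -> 11 lines: pamh anug ociac cxlm elizt kwz tened yiu pdhz lbolv xbr
Final line count: 11

Answer: 11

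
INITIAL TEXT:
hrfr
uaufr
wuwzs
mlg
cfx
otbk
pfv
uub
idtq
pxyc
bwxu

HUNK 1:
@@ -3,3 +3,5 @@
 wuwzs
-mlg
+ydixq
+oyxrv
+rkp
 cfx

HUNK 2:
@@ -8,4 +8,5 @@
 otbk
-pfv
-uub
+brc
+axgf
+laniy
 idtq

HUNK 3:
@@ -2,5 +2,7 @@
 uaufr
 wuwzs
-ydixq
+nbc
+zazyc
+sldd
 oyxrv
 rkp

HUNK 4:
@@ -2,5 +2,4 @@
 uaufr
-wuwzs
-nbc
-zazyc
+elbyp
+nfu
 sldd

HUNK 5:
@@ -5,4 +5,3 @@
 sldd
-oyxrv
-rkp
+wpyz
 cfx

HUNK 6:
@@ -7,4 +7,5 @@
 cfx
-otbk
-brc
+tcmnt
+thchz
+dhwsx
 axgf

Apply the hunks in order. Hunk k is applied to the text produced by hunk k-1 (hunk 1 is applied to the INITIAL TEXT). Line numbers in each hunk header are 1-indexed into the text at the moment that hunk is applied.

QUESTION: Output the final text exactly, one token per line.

Answer: hrfr
uaufr
elbyp
nfu
sldd
wpyz
cfx
tcmnt
thchz
dhwsx
axgf
laniy
idtq
pxyc
bwxu

Derivation:
Hunk 1: at line 3 remove [mlg] add [ydixq,oyxrv,rkp] -> 13 lines: hrfr uaufr wuwzs ydixq oyxrv rkp cfx otbk pfv uub idtq pxyc bwxu
Hunk 2: at line 8 remove [pfv,uub] add [brc,axgf,laniy] -> 14 lines: hrfr uaufr wuwzs ydixq oyxrv rkp cfx otbk brc axgf laniy idtq pxyc bwxu
Hunk 3: at line 2 remove [ydixq] add [nbc,zazyc,sldd] -> 16 lines: hrfr uaufr wuwzs nbc zazyc sldd oyxrv rkp cfx otbk brc axgf laniy idtq pxyc bwxu
Hunk 4: at line 2 remove [wuwzs,nbc,zazyc] add [elbyp,nfu] -> 15 lines: hrfr uaufr elbyp nfu sldd oyxrv rkp cfx otbk brc axgf laniy idtq pxyc bwxu
Hunk 5: at line 5 remove [oyxrv,rkp] add [wpyz] -> 14 lines: hrfr uaufr elbyp nfu sldd wpyz cfx otbk brc axgf laniy idtq pxyc bwxu
Hunk 6: at line 7 remove [otbk,brc] add [tcmnt,thchz,dhwsx] -> 15 lines: hrfr uaufr elbyp nfu sldd wpyz cfx tcmnt thchz dhwsx axgf laniy idtq pxyc bwxu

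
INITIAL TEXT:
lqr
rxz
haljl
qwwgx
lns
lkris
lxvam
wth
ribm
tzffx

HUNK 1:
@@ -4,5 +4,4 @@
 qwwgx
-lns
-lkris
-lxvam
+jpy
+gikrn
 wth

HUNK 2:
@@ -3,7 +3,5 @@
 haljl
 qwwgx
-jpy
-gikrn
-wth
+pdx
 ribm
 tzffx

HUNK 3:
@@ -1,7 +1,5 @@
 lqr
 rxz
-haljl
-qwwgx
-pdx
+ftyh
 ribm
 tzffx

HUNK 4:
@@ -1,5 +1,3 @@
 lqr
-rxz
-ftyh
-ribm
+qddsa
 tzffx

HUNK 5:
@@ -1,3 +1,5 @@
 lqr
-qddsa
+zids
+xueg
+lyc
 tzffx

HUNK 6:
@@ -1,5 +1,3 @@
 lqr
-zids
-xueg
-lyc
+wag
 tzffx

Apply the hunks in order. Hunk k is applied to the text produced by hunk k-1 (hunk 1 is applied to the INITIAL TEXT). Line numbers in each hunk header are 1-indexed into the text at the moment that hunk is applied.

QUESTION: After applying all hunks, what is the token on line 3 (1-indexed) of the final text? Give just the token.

Hunk 1: at line 4 remove [lns,lkris,lxvam] add [jpy,gikrn] -> 9 lines: lqr rxz haljl qwwgx jpy gikrn wth ribm tzffx
Hunk 2: at line 3 remove [jpy,gikrn,wth] add [pdx] -> 7 lines: lqr rxz haljl qwwgx pdx ribm tzffx
Hunk 3: at line 1 remove [haljl,qwwgx,pdx] add [ftyh] -> 5 lines: lqr rxz ftyh ribm tzffx
Hunk 4: at line 1 remove [rxz,ftyh,ribm] add [qddsa] -> 3 lines: lqr qddsa tzffx
Hunk 5: at line 1 remove [qddsa] add [zids,xueg,lyc] -> 5 lines: lqr zids xueg lyc tzffx
Hunk 6: at line 1 remove [zids,xueg,lyc] add [wag] -> 3 lines: lqr wag tzffx
Final line 3: tzffx

Answer: tzffx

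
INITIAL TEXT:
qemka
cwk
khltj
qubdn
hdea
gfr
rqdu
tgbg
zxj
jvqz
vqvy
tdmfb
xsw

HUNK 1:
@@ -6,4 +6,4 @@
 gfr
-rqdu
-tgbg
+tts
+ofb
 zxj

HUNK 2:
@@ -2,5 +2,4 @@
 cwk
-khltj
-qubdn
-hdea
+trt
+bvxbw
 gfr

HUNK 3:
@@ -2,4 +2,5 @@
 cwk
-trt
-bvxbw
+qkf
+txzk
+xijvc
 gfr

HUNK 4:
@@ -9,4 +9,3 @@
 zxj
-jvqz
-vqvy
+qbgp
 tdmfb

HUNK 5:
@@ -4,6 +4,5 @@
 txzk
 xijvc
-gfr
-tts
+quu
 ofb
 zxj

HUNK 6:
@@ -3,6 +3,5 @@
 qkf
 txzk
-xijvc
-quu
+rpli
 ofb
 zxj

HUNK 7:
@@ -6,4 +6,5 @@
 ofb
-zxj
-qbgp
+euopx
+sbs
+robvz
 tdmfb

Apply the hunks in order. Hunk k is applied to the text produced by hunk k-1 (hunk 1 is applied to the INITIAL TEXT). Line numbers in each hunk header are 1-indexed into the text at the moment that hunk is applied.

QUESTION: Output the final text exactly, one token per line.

Answer: qemka
cwk
qkf
txzk
rpli
ofb
euopx
sbs
robvz
tdmfb
xsw

Derivation:
Hunk 1: at line 6 remove [rqdu,tgbg] add [tts,ofb] -> 13 lines: qemka cwk khltj qubdn hdea gfr tts ofb zxj jvqz vqvy tdmfb xsw
Hunk 2: at line 2 remove [khltj,qubdn,hdea] add [trt,bvxbw] -> 12 lines: qemka cwk trt bvxbw gfr tts ofb zxj jvqz vqvy tdmfb xsw
Hunk 3: at line 2 remove [trt,bvxbw] add [qkf,txzk,xijvc] -> 13 lines: qemka cwk qkf txzk xijvc gfr tts ofb zxj jvqz vqvy tdmfb xsw
Hunk 4: at line 9 remove [jvqz,vqvy] add [qbgp] -> 12 lines: qemka cwk qkf txzk xijvc gfr tts ofb zxj qbgp tdmfb xsw
Hunk 5: at line 4 remove [gfr,tts] add [quu] -> 11 lines: qemka cwk qkf txzk xijvc quu ofb zxj qbgp tdmfb xsw
Hunk 6: at line 3 remove [xijvc,quu] add [rpli] -> 10 lines: qemka cwk qkf txzk rpli ofb zxj qbgp tdmfb xsw
Hunk 7: at line 6 remove [zxj,qbgp] add [euopx,sbs,robvz] -> 11 lines: qemka cwk qkf txzk rpli ofb euopx sbs robvz tdmfb xsw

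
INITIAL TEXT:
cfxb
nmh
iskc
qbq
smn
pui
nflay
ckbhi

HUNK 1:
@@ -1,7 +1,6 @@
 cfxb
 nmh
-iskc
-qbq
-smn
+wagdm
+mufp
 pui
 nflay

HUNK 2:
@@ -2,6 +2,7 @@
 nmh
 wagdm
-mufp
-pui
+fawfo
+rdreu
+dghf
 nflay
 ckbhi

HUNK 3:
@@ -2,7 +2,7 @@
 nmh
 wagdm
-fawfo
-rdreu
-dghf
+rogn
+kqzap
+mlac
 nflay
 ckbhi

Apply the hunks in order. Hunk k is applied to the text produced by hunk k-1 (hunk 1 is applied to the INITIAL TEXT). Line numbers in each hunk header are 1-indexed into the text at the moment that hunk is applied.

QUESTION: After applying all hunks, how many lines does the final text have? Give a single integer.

Hunk 1: at line 1 remove [iskc,qbq,smn] add [wagdm,mufp] -> 7 lines: cfxb nmh wagdm mufp pui nflay ckbhi
Hunk 2: at line 2 remove [mufp,pui] add [fawfo,rdreu,dghf] -> 8 lines: cfxb nmh wagdm fawfo rdreu dghf nflay ckbhi
Hunk 3: at line 2 remove [fawfo,rdreu,dghf] add [rogn,kqzap,mlac] -> 8 lines: cfxb nmh wagdm rogn kqzap mlac nflay ckbhi
Final line count: 8

Answer: 8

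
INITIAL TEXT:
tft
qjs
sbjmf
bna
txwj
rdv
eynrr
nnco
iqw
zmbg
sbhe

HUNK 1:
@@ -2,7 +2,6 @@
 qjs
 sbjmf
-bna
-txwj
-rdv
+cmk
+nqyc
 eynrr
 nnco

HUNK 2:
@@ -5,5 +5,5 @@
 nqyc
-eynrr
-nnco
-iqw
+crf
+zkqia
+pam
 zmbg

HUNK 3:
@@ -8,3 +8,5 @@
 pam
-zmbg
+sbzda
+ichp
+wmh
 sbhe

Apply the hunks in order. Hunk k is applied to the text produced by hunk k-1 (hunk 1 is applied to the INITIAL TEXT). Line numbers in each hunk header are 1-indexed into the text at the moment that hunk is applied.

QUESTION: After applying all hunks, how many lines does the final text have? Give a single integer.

Hunk 1: at line 2 remove [bna,txwj,rdv] add [cmk,nqyc] -> 10 lines: tft qjs sbjmf cmk nqyc eynrr nnco iqw zmbg sbhe
Hunk 2: at line 5 remove [eynrr,nnco,iqw] add [crf,zkqia,pam] -> 10 lines: tft qjs sbjmf cmk nqyc crf zkqia pam zmbg sbhe
Hunk 3: at line 8 remove [zmbg] add [sbzda,ichp,wmh] -> 12 lines: tft qjs sbjmf cmk nqyc crf zkqia pam sbzda ichp wmh sbhe
Final line count: 12

Answer: 12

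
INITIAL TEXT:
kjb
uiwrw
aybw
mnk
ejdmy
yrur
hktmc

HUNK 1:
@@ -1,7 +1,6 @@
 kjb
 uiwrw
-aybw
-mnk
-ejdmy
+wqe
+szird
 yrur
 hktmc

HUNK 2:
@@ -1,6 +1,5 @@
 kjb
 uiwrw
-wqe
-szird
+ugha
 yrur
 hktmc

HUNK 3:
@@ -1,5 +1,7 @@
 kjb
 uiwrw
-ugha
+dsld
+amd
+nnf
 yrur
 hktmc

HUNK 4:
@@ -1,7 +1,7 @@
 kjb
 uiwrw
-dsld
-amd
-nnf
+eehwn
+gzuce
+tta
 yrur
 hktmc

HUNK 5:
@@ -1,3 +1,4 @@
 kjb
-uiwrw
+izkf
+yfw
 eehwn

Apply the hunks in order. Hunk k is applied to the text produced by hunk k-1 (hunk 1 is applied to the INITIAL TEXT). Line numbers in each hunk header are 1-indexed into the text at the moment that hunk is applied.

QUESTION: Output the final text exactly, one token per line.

Hunk 1: at line 1 remove [aybw,mnk,ejdmy] add [wqe,szird] -> 6 lines: kjb uiwrw wqe szird yrur hktmc
Hunk 2: at line 1 remove [wqe,szird] add [ugha] -> 5 lines: kjb uiwrw ugha yrur hktmc
Hunk 3: at line 1 remove [ugha] add [dsld,amd,nnf] -> 7 lines: kjb uiwrw dsld amd nnf yrur hktmc
Hunk 4: at line 1 remove [dsld,amd,nnf] add [eehwn,gzuce,tta] -> 7 lines: kjb uiwrw eehwn gzuce tta yrur hktmc
Hunk 5: at line 1 remove [uiwrw] add [izkf,yfw] -> 8 lines: kjb izkf yfw eehwn gzuce tta yrur hktmc

Answer: kjb
izkf
yfw
eehwn
gzuce
tta
yrur
hktmc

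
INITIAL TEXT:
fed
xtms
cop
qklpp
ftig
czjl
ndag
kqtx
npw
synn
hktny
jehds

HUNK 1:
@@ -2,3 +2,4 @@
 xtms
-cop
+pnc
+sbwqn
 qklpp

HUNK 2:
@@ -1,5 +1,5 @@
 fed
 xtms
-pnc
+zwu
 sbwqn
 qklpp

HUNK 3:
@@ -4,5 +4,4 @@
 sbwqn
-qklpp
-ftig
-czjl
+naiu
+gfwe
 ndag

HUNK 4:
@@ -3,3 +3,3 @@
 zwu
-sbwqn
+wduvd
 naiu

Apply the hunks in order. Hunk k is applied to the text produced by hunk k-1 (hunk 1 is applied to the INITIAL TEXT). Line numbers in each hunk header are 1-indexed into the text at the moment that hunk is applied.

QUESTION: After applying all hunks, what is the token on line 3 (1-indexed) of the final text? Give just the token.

Hunk 1: at line 2 remove [cop] add [pnc,sbwqn] -> 13 lines: fed xtms pnc sbwqn qklpp ftig czjl ndag kqtx npw synn hktny jehds
Hunk 2: at line 1 remove [pnc] add [zwu] -> 13 lines: fed xtms zwu sbwqn qklpp ftig czjl ndag kqtx npw synn hktny jehds
Hunk 3: at line 4 remove [qklpp,ftig,czjl] add [naiu,gfwe] -> 12 lines: fed xtms zwu sbwqn naiu gfwe ndag kqtx npw synn hktny jehds
Hunk 4: at line 3 remove [sbwqn] add [wduvd] -> 12 lines: fed xtms zwu wduvd naiu gfwe ndag kqtx npw synn hktny jehds
Final line 3: zwu

Answer: zwu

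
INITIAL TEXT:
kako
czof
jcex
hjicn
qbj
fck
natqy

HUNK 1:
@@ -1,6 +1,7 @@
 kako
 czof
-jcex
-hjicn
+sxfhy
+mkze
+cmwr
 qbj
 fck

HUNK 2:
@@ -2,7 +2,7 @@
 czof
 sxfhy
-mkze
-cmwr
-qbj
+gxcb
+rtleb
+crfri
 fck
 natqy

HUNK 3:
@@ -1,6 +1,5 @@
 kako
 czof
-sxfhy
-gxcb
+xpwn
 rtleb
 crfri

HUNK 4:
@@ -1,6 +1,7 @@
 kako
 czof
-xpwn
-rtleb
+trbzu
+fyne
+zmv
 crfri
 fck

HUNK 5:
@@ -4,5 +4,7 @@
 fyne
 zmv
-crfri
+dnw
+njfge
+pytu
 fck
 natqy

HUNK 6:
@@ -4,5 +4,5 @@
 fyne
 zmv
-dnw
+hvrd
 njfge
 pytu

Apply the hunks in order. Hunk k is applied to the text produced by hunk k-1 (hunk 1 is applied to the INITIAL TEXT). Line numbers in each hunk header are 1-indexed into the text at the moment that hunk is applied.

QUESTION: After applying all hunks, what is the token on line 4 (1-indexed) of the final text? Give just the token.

Hunk 1: at line 1 remove [jcex,hjicn] add [sxfhy,mkze,cmwr] -> 8 lines: kako czof sxfhy mkze cmwr qbj fck natqy
Hunk 2: at line 2 remove [mkze,cmwr,qbj] add [gxcb,rtleb,crfri] -> 8 lines: kako czof sxfhy gxcb rtleb crfri fck natqy
Hunk 3: at line 1 remove [sxfhy,gxcb] add [xpwn] -> 7 lines: kako czof xpwn rtleb crfri fck natqy
Hunk 4: at line 1 remove [xpwn,rtleb] add [trbzu,fyne,zmv] -> 8 lines: kako czof trbzu fyne zmv crfri fck natqy
Hunk 5: at line 4 remove [crfri] add [dnw,njfge,pytu] -> 10 lines: kako czof trbzu fyne zmv dnw njfge pytu fck natqy
Hunk 6: at line 4 remove [dnw] add [hvrd] -> 10 lines: kako czof trbzu fyne zmv hvrd njfge pytu fck natqy
Final line 4: fyne

Answer: fyne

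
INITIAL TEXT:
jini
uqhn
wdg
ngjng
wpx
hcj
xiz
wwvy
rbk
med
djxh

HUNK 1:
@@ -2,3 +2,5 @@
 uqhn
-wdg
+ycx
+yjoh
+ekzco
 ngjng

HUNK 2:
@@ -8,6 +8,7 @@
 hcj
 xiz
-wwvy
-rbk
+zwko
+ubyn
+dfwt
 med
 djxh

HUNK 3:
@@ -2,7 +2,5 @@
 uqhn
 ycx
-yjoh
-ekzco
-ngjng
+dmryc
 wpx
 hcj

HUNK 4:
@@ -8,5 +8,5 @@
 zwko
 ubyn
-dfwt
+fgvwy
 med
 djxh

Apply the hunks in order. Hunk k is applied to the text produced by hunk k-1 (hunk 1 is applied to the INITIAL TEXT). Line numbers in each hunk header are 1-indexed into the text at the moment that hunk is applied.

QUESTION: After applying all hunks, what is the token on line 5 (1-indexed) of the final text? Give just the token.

Hunk 1: at line 2 remove [wdg] add [ycx,yjoh,ekzco] -> 13 lines: jini uqhn ycx yjoh ekzco ngjng wpx hcj xiz wwvy rbk med djxh
Hunk 2: at line 8 remove [wwvy,rbk] add [zwko,ubyn,dfwt] -> 14 lines: jini uqhn ycx yjoh ekzco ngjng wpx hcj xiz zwko ubyn dfwt med djxh
Hunk 3: at line 2 remove [yjoh,ekzco,ngjng] add [dmryc] -> 12 lines: jini uqhn ycx dmryc wpx hcj xiz zwko ubyn dfwt med djxh
Hunk 4: at line 8 remove [dfwt] add [fgvwy] -> 12 lines: jini uqhn ycx dmryc wpx hcj xiz zwko ubyn fgvwy med djxh
Final line 5: wpx

Answer: wpx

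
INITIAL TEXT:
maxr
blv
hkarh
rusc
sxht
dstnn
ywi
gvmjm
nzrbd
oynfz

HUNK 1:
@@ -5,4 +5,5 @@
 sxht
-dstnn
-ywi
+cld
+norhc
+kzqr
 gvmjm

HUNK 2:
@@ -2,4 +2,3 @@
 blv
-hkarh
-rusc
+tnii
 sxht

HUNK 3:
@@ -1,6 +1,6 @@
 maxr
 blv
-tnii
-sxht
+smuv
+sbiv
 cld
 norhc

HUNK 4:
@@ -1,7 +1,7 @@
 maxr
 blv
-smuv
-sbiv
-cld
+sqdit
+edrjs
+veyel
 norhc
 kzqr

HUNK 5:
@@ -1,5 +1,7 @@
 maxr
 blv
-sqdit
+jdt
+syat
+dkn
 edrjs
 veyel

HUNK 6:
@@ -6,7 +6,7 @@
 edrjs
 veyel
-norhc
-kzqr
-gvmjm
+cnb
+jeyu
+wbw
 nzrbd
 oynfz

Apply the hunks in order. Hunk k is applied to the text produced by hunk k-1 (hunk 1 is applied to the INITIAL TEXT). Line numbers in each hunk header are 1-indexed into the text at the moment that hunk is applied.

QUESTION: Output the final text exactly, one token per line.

Hunk 1: at line 5 remove [dstnn,ywi] add [cld,norhc,kzqr] -> 11 lines: maxr blv hkarh rusc sxht cld norhc kzqr gvmjm nzrbd oynfz
Hunk 2: at line 2 remove [hkarh,rusc] add [tnii] -> 10 lines: maxr blv tnii sxht cld norhc kzqr gvmjm nzrbd oynfz
Hunk 3: at line 1 remove [tnii,sxht] add [smuv,sbiv] -> 10 lines: maxr blv smuv sbiv cld norhc kzqr gvmjm nzrbd oynfz
Hunk 4: at line 1 remove [smuv,sbiv,cld] add [sqdit,edrjs,veyel] -> 10 lines: maxr blv sqdit edrjs veyel norhc kzqr gvmjm nzrbd oynfz
Hunk 5: at line 1 remove [sqdit] add [jdt,syat,dkn] -> 12 lines: maxr blv jdt syat dkn edrjs veyel norhc kzqr gvmjm nzrbd oynfz
Hunk 6: at line 6 remove [norhc,kzqr,gvmjm] add [cnb,jeyu,wbw] -> 12 lines: maxr blv jdt syat dkn edrjs veyel cnb jeyu wbw nzrbd oynfz

Answer: maxr
blv
jdt
syat
dkn
edrjs
veyel
cnb
jeyu
wbw
nzrbd
oynfz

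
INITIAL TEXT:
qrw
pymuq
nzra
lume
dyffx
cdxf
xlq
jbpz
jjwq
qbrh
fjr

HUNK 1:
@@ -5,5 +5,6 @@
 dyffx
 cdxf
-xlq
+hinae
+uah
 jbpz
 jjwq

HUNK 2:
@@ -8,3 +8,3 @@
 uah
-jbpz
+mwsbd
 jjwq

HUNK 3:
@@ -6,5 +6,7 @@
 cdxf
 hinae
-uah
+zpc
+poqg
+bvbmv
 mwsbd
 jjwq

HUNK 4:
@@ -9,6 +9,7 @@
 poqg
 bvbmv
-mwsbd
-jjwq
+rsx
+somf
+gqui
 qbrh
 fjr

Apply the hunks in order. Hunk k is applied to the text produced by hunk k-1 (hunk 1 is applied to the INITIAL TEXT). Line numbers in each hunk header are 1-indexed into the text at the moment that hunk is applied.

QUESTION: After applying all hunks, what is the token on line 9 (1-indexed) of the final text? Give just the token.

Answer: poqg

Derivation:
Hunk 1: at line 5 remove [xlq] add [hinae,uah] -> 12 lines: qrw pymuq nzra lume dyffx cdxf hinae uah jbpz jjwq qbrh fjr
Hunk 2: at line 8 remove [jbpz] add [mwsbd] -> 12 lines: qrw pymuq nzra lume dyffx cdxf hinae uah mwsbd jjwq qbrh fjr
Hunk 3: at line 6 remove [uah] add [zpc,poqg,bvbmv] -> 14 lines: qrw pymuq nzra lume dyffx cdxf hinae zpc poqg bvbmv mwsbd jjwq qbrh fjr
Hunk 4: at line 9 remove [mwsbd,jjwq] add [rsx,somf,gqui] -> 15 lines: qrw pymuq nzra lume dyffx cdxf hinae zpc poqg bvbmv rsx somf gqui qbrh fjr
Final line 9: poqg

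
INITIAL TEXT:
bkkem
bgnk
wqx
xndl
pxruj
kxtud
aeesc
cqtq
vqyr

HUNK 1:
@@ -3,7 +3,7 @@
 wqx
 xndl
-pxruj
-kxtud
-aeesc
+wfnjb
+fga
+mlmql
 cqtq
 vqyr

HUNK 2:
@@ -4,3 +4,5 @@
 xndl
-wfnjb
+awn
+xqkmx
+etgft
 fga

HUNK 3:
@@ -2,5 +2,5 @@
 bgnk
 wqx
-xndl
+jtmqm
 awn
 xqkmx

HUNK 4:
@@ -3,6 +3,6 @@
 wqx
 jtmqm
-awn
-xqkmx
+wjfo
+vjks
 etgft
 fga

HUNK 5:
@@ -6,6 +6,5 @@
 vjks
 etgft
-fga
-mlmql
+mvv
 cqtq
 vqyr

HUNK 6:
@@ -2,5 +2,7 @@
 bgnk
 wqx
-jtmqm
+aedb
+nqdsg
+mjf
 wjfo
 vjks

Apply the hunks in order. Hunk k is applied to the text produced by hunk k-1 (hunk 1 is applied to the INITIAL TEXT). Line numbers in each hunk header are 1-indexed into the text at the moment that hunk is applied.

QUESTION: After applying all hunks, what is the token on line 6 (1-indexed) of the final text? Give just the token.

Answer: mjf

Derivation:
Hunk 1: at line 3 remove [pxruj,kxtud,aeesc] add [wfnjb,fga,mlmql] -> 9 lines: bkkem bgnk wqx xndl wfnjb fga mlmql cqtq vqyr
Hunk 2: at line 4 remove [wfnjb] add [awn,xqkmx,etgft] -> 11 lines: bkkem bgnk wqx xndl awn xqkmx etgft fga mlmql cqtq vqyr
Hunk 3: at line 2 remove [xndl] add [jtmqm] -> 11 lines: bkkem bgnk wqx jtmqm awn xqkmx etgft fga mlmql cqtq vqyr
Hunk 4: at line 3 remove [awn,xqkmx] add [wjfo,vjks] -> 11 lines: bkkem bgnk wqx jtmqm wjfo vjks etgft fga mlmql cqtq vqyr
Hunk 5: at line 6 remove [fga,mlmql] add [mvv] -> 10 lines: bkkem bgnk wqx jtmqm wjfo vjks etgft mvv cqtq vqyr
Hunk 6: at line 2 remove [jtmqm] add [aedb,nqdsg,mjf] -> 12 lines: bkkem bgnk wqx aedb nqdsg mjf wjfo vjks etgft mvv cqtq vqyr
Final line 6: mjf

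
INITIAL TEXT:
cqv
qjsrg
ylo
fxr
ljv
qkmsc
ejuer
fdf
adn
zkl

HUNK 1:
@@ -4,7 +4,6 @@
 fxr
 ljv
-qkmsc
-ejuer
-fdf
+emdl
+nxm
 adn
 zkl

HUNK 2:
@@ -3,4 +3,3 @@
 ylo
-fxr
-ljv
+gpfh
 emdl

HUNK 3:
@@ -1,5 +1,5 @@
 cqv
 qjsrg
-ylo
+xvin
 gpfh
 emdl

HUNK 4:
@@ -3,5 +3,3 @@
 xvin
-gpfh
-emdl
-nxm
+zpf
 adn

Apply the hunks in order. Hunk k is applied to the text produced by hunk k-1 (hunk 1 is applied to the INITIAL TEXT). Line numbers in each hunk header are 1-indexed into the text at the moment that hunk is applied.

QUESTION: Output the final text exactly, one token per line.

Answer: cqv
qjsrg
xvin
zpf
adn
zkl

Derivation:
Hunk 1: at line 4 remove [qkmsc,ejuer,fdf] add [emdl,nxm] -> 9 lines: cqv qjsrg ylo fxr ljv emdl nxm adn zkl
Hunk 2: at line 3 remove [fxr,ljv] add [gpfh] -> 8 lines: cqv qjsrg ylo gpfh emdl nxm adn zkl
Hunk 3: at line 1 remove [ylo] add [xvin] -> 8 lines: cqv qjsrg xvin gpfh emdl nxm adn zkl
Hunk 4: at line 3 remove [gpfh,emdl,nxm] add [zpf] -> 6 lines: cqv qjsrg xvin zpf adn zkl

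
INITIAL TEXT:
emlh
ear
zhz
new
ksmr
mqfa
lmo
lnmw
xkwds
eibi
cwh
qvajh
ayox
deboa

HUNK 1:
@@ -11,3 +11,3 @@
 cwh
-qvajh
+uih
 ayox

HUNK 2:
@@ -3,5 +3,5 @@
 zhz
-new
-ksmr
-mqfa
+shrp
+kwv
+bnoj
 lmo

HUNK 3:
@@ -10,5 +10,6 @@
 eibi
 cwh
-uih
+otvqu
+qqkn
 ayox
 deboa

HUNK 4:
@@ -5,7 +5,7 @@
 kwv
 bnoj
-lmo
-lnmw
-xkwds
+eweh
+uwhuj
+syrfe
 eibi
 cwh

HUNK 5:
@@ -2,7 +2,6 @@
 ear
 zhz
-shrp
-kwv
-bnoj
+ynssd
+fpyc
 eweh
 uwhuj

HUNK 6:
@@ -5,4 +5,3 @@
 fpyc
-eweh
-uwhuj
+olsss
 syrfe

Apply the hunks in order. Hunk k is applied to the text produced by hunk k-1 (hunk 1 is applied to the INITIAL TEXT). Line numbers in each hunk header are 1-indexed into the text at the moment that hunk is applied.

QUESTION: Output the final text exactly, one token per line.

Hunk 1: at line 11 remove [qvajh] add [uih] -> 14 lines: emlh ear zhz new ksmr mqfa lmo lnmw xkwds eibi cwh uih ayox deboa
Hunk 2: at line 3 remove [new,ksmr,mqfa] add [shrp,kwv,bnoj] -> 14 lines: emlh ear zhz shrp kwv bnoj lmo lnmw xkwds eibi cwh uih ayox deboa
Hunk 3: at line 10 remove [uih] add [otvqu,qqkn] -> 15 lines: emlh ear zhz shrp kwv bnoj lmo lnmw xkwds eibi cwh otvqu qqkn ayox deboa
Hunk 4: at line 5 remove [lmo,lnmw,xkwds] add [eweh,uwhuj,syrfe] -> 15 lines: emlh ear zhz shrp kwv bnoj eweh uwhuj syrfe eibi cwh otvqu qqkn ayox deboa
Hunk 5: at line 2 remove [shrp,kwv,bnoj] add [ynssd,fpyc] -> 14 lines: emlh ear zhz ynssd fpyc eweh uwhuj syrfe eibi cwh otvqu qqkn ayox deboa
Hunk 6: at line 5 remove [eweh,uwhuj] add [olsss] -> 13 lines: emlh ear zhz ynssd fpyc olsss syrfe eibi cwh otvqu qqkn ayox deboa

Answer: emlh
ear
zhz
ynssd
fpyc
olsss
syrfe
eibi
cwh
otvqu
qqkn
ayox
deboa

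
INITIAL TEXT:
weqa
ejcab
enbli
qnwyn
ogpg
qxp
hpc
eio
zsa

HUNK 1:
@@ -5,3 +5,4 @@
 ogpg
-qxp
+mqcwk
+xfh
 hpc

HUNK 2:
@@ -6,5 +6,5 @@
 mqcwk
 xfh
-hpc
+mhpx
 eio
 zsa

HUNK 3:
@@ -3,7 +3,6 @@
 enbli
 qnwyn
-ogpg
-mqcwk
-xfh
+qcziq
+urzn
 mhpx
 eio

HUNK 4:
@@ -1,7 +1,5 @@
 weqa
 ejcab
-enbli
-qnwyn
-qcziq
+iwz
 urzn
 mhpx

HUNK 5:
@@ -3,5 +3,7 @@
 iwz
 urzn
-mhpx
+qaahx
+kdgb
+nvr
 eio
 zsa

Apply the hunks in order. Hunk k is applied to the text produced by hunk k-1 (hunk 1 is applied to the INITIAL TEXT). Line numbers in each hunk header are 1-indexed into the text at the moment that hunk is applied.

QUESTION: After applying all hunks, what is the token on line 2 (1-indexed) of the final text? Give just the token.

Answer: ejcab

Derivation:
Hunk 1: at line 5 remove [qxp] add [mqcwk,xfh] -> 10 lines: weqa ejcab enbli qnwyn ogpg mqcwk xfh hpc eio zsa
Hunk 2: at line 6 remove [hpc] add [mhpx] -> 10 lines: weqa ejcab enbli qnwyn ogpg mqcwk xfh mhpx eio zsa
Hunk 3: at line 3 remove [ogpg,mqcwk,xfh] add [qcziq,urzn] -> 9 lines: weqa ejcab enbli qnwyn qcziq urzn mhpx eio zsa
Hunk 4: at line 1 remove [enbli,qnwyn,qcziq] add [iwz] -> 7 lines: weqa ejcab iwz urzn mhpx eio zsa
Hunk 5: at line 3 remove [mhpx] add [qaahx,kdgb,nvr] -> 9 lines: weqa ejcab iwz urzn qaahx kdgb nvr eio zsa
Final line 2: ejcab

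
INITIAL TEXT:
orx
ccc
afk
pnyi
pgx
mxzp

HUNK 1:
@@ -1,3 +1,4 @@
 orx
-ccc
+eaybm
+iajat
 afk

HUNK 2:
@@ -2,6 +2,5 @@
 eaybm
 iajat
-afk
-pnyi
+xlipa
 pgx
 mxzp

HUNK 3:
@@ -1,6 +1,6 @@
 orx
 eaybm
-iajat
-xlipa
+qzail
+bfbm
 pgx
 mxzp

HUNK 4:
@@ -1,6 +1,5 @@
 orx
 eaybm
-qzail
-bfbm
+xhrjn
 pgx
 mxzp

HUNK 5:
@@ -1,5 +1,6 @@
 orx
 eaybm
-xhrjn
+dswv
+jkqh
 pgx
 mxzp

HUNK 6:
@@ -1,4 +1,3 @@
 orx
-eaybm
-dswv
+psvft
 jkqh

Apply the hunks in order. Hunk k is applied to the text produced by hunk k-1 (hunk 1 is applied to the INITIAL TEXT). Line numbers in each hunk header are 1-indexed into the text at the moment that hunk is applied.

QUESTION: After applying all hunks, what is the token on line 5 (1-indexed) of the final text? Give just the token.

Hunk 1: at line 1 remove [ccc] add [eaybm,iajat] -> 7 lines: orx eaybm iajat afk pnyi pgx mxzp
Hunk 2: at line 2 remove [afk,pnyi] add [xlipa] -> 6 lines: orx eaybm iajat xlipa pgx mxzp
Hunk 3: at line 1 remove [iajat,xlipa] add [qzail,bfbm] -> 6 lines: orx eaybm qzail bfbm pgx mxzp
Hunk 4: at line 1 remove [qzail,bfbm] add [xhrjn] -> 5 lines: orx eaybm xhrjn pgx mxzp
Hunk 5: at line 1 remove [xhrjn] add [dswv,jkqh] -> 6 lines: orx eaybm dswv jkqh pgx mxzp
Hunk 6: at line 1 remove [eaybm,dswv] add [psvft] -> 5 lines: orx psvft jkqh pgx mxzp
Final line 5: mxzp

Answer: mxzp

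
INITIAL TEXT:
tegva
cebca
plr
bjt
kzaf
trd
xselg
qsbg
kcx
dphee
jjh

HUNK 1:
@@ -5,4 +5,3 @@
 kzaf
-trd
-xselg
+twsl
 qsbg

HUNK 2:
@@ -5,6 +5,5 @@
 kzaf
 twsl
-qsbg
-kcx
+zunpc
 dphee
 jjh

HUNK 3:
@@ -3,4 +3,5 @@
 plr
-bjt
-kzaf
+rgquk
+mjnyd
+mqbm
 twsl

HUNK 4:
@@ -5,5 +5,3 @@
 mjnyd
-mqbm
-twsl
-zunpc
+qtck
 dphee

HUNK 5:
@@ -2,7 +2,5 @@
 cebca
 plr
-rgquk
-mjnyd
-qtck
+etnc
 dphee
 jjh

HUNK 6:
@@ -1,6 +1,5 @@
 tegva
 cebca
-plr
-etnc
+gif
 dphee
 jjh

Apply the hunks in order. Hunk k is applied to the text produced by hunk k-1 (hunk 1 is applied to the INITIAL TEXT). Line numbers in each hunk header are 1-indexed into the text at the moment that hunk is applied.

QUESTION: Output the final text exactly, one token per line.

Answer: tegva
cebca
gif
dphee
jjh

Derivation:
Hunk 1: at line 5 remove [trd,xselg] add [twsl] -> 10 lines: tegva cebca plr bjt kzaf twsl qsbg kcx dphee jjh
Hunk 2: at line 5 remove [qsbg,kcx] add [zunpc] -> 9 lines: tegva cebca plr bjt kzaf twsl zunpc dphee jjh
Hunk 3: at line 3 remove [bjt,kzaf] add [rgquk,mjnyd,mqbm] -> 10 lines: tegva cebca plr rgquk mjnyd mqbm twsl zunpc dphee jjh
Hunk 4: at line 5 remove [mqbm,twsl,zunpc] add [qtck] -> 8 lines: tegva cebca plr rgquk mjnyd qtck dphee jjh
Hunk 5: at line 2 remove [rgquk,mjnyd,qtck] add [etnc] -> 6 lines: tegva cebca plr etnc dphee jjh
Hunk 6: at line 1 remove [plr,etnc] add [gif] -> 5 lines: tegva cebca gif dphee jjh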